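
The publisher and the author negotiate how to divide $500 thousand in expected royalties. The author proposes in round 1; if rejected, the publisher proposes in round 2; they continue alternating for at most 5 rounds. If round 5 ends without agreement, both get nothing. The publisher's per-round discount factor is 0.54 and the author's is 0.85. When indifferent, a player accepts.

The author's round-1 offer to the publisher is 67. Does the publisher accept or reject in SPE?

Round 5 (the author proposes): the publisher will accept anything ≥ 0, so the author offers 0 and keeps 500.
Round 4 (the publisher proposes): the author can get 500 next round, worth 0.85 × 500 = 425 now; the publisher offers that and keeps 75.
Round 3 (the author proposes): the publisher can get 75 next round, worth 0.54 × 75 = 40.5 now. The author offers 40.5 and keeps 500 − 40.5 = 459.5.
Round 2 (the publisher proposes): the author can get 459.5 next round, worth 0.85 × 459.5 = 390.575 now, so the publisher offers 390.575, keeping 109.425.
So by rejecting in round 1, the publisher gets 109.425 next round, worth 0.54 × 109.425 = 59.0895 now.
Offer 67 ≥ 59.0895, so the publisher accepts.

Accept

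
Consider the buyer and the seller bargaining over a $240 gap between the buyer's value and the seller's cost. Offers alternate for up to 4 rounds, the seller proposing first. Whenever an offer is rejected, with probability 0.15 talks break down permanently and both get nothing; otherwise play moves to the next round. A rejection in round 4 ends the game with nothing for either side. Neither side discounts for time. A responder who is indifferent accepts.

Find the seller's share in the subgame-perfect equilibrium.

62.01

Round 4 (the buyer proposes): the seller will accept anything ≥ 0, so the buyer offers 0 and keeps 240.
Round 3 (the seller proposes): rejecting gives the buyer an expected 0.85 × 240 = 204, so the seller offers 204, keeping 36.
Round 2 (the buyer proposes): rejecting gives the seller an expected 0.85 × 36 = 30.6, so the buyer offers 30.6, keeping 209.4.
Round 1 (the seller proposes): rejecting gives the buyer an expected 0.85 × 209.4 = 177.99; the seller offers that and keeps 62.01.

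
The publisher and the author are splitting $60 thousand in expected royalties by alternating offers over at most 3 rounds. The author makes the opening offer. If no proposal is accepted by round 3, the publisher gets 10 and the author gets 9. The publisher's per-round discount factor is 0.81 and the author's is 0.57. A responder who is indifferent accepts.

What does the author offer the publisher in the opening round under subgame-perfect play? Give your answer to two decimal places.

Work backward from the last round.
Round 3 (the author proposes): the publisher gets 10 if talks fail, so the author offers 10 and keeps 50.
Round 2 (the publisher proposes): the author can get 50 next round, worth 0.57 × 50 = 28.5 now. The publisher offers 28.5 and keeps 60 − 28.5 = 31.5.
Round 1 (the author proposes): the publisher can get 31.5 next round, worth 0.81 × 31.5 = 25.515 now, so the author offers 25.515, keeping 34.485.

25.52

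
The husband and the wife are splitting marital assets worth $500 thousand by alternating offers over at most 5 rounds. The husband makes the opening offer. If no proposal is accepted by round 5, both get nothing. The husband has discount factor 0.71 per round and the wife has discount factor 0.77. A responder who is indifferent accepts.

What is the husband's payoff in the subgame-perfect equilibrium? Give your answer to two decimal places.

327.31

Round 5 (the husband proposes): the wife will accept anything ≥ 0, so the husband offers 0 and keeps 500.
Round 4 (the wife proposes): the husband can get 500 next round, worth 0.71 × 500 = 355 now. The wife offers 355 and keeps 500 − 355 = 145.
Round 3 (the husband proposes): the wife can get 145 next round, worth 0.77 × 145 = 111.65 now. The husband offers 111.65 and keeps 500 − 111.65 = 388.35.
Round 2 (the wife proposes): the husband can get 388.35 next round, worth 0.71 × 388.35 = 275.7285 now. The wife offers 275.7285 and keeps 500 − 275.7285 = 224.2715.
Round 1 (the husband proposes): the wife can get 224.2715 next round, worth 0.77 × 224.2715 = 172.689055 now. The husband offers 172.689055 and keeps 500 − 172.689055 = 327.310945.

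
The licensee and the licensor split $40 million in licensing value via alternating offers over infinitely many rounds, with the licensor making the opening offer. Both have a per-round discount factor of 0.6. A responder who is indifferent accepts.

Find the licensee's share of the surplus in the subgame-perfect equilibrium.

15

When the licensor proposes, the licensee accepts any offer worth at least 0.6 times what the licensee would get by proposing next round; and vice versa.
This gives x = 40 − 0.6y and y = 40 − 0.6x, where x and y are each side's share when it proposes.
Hence (1 − 0.6·0.6)x = 40(1 − 0.6), i.e. 0.64·x = 16.
x = 25; the licensee's share is 40 − x = 15.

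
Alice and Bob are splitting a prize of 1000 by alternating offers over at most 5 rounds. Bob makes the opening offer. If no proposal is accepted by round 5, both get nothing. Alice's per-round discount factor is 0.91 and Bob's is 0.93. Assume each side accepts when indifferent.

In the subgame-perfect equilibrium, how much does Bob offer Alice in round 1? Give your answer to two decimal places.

117.61

Round 5 (Bob proposes): rejection yields 0 for Alice; Bob offers 0 and keeps 1000.
Round 4 (Alice proposes): Bob can get 1000 next round, worth 0.93 × 1000 = 930 now. Alice offers 930 and keeps 1000 − 930 = 70.
Round 3 (Bob proposes): Alice can get 70 next round, worth 0.91 × 70 = 63.7 now; Bob offers that and keeps 936.3.
Round 2 (Alice proposes): Bob can get 936.3 next round, worth 0.93 × 936.3 = 870.759 now; Alice offers that and keeps 129.241.
Round 1 (Bob proposes): Alice can get 129.241 next round, worth 0.91 × 129.241 = 117.60931 now, so Bob offers 117.60931, keeping 882.39069.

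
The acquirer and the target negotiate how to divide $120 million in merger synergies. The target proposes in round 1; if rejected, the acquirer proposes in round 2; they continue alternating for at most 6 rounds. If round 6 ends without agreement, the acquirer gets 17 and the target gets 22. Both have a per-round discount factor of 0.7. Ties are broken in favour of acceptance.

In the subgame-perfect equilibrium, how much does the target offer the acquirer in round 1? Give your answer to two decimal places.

Round 6 (the acquirer proposes): the target gets 22 if talks fail, so the acquirer offers 22 and keeps 98.
Round 5 (the target proposes): the acquirer can get 98 next round, worth 0.7 × 98 = 68.6 now; the target offers that and keeps 51.4.
Round 4 (the acquirer proposes): the target can get 51.4 next round, worth 0.7 × 51.4 = 35.98 now; the acquirer offers that and keeps 84.02.
Round 3 (the target proposes): the acquirer can get 84.02 next round, worth 0.7 × 84.02 = 58.814 now. The target offers 58.814 and keeps 120 − 58.814 = 61.186.
Round 2 (the acquirer proposes): the target can get 61.186 next round, worth 0.7 × 61.186 = 42.8302 now; the acquirer offers that and keeps 77.1698.
Round 1 (the target proposes): the acquirer can get 77.1698 next round, worth 0.7 × 77.1698 = 54.01886 now; the target offers that and keeps 65.98114.

54.02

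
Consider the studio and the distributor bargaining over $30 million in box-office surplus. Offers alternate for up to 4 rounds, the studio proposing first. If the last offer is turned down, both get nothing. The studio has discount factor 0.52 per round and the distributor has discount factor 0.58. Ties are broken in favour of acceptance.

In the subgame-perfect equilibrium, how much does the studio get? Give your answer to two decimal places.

Solve by backward induction from round 4.
Round 4 (the distributor proposes): rejection yields 0 for the studio; the distributor offers 0 and keeps 30.
Round 3 (the studio proposes): the distributor can get 30 next round, worth 0.58 × 30 = 17.4 now. The studio offers 17.4 and keeps 30 − 17.4 = 12.6.
Round 2 (the distributor proposes): the studio can get 12.6 next round, worth 0.52 × 12.6 = 6.552 now; the distributor offers that and keeps 23.448.
Round 1 (the studio proposes): the distributor can get 23.448 next round, worth 0.58 × 23.448 = 13.59984 now. The studio offers 13.59984 and keeps 30 − 13.59984 = 16.40016.

16.40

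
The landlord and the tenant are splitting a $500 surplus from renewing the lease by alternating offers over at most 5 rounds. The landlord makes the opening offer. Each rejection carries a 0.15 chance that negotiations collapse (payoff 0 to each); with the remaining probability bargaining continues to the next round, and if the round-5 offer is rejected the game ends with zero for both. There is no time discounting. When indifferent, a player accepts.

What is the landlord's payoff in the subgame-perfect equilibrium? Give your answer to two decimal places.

390.19

Round 5 (the landlord proposes): the tenant will accept anything ≥ 0, so the landlord offers 0 and keeps 500.
Round 4 (the tenant proposes): rejecting gives the landlord an expected 0.85 × 500 = 425. The tenant offers 425 and keeps 500 − 425 = 75.
Round 3 (the landlord proposes): rejecting gives the tenant an expected 0.85 × 75 = 63.75. The landlord offers 63.75 and keeps 500 − 63.75 = 436.25.
Round 2 (the tenant proposes): rejecting gives the landlord an expected 0.85 × 436.25 = 370.8125, so the tenant offers 370.8125, keeping 129.1875.
Round 1 (the landlord proposes): rejecting gives the tenant an expected 0.85 × 129.1875 = 109.809375. The landlord offers 109.809375 and keeps 500 − 109.809375 = 390.190625.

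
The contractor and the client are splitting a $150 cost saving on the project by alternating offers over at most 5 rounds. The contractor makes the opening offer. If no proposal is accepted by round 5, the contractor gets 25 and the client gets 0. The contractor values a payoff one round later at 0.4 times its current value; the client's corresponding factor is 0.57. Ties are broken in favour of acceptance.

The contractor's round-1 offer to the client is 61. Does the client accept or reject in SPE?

Reject

Round 5 (the contractor proposes): rejection yields 0 for the client; the contractor offers 0 and keeps 150.
Round 4 (the client proposes): the contractor can get 150 next round, worth 0.4 × 150 = 60 now, so the client offers 60, keeping 90.
Round 3 (the contractor proposes): the client can get 90 next round, worth 0.57 × 90 = 51.3 now. The contractor offers 51.3 and keeps 150 − 51.3 = 98.7.
Round 2 (the client proposes): the contractor can get 98.7 next round, worth 0.4 × 98.7 = 39.48 now. The client offers 39.48 and keeps 150 − 39.48 = 110.52.
So by rejecting in round 1, the client gets 110.52 next round, worth 0.57 × 110.52 = 62.9964 now.
Offer 61 < 62.9964, so the client rejects.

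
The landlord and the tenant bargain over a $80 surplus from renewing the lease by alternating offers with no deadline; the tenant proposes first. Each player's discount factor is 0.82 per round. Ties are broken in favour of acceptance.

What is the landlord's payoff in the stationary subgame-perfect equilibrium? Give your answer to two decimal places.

When the tenant proposes, the landlord accepts any offer worth at least 0.82 times what the landlord would get by proposing next round; and vice versa.
This gives x = 80 − 0.82y and y = 80 − 0.82x, where x and y are each side's share when it proposes.
Hence (1 − 0.82·0.82)x = 80(1 − 0.82), i.e. 0.3276·x = 14.4.
x ≈ 43.9560; the landlord's share is 80 − x ≈ 36.0440.

36.04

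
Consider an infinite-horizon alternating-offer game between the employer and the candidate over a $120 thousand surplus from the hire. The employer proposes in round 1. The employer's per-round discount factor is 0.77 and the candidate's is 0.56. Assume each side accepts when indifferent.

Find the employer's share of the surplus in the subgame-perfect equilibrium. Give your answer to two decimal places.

92.83

In a stationary SPE each proposer offers the other exactly their discounted continuation value.
If the employer keeps x when proposing and the candidate keeps y when proposing, then x = 120 − 0.56y and y = 120 − 0.77x.
Solving: x = 120(1 − 0.56) / (1 − 0.77·0.56) = 52.8 / 0.5688 ≈ 92.8270.
The candidate gets 120 − 92.8270 ≈ 27.1730.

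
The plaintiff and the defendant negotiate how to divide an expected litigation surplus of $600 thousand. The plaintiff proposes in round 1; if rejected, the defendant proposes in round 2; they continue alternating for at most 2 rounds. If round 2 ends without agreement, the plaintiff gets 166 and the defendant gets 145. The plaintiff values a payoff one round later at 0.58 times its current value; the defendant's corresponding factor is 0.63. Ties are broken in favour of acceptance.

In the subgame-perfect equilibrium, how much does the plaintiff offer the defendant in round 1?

Solve by backward induction from round 2.
Round 2 (the defendant proposes): the plaintiff gets 166 if talks fail, so the defendant offers 166 and keeps 434.
Round 1 (the plaintiff proposes): the defendant can get 434 next round, worth 0.63 × 434 = 273.42 now. The plaintiff offers 273.42 and keeps 600 − 273.42 = 326.58.

273.42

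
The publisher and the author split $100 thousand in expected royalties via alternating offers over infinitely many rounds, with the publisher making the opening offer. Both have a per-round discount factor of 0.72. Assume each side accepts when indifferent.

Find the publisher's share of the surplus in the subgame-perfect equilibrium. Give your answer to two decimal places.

Let x be the publisher's share when the publisher proposes and y be the author's share when the author proposes.
The author accepts iff offered ≥ 0.72·y, so x = 100 − 0.72y. Symmetrically y = 100 − 0.72x.
Substituting: x = 100 − 0.72(100 − 0.72x), giving x(1 − 0.72·0.72) = 100(1 − 0.72).
So x = 100 × 0.28 / 0.4816 ≈ 58.1395, and the author receives 100 − x ≈ 41.8605.

58.14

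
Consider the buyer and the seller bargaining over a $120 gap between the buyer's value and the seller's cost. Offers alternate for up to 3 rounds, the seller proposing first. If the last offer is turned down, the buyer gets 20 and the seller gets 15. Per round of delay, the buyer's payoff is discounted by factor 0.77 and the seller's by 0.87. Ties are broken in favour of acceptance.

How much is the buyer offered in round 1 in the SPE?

25.41

Round 3 (the seller proposes): the buyer gets 20 if talks fail, so the seller offers 20 and keeps 100.
Round 2 (the buyer proposes): the seller can get 100 next round, worth 0.87 × 100 = 87 now. The buyer offers 87 and keeps 120 − 87 = 33.
Round 1 (the seller proposes): the buyer can get 33 next round, worth 0.77 × 33 = 25.41 now. The seller offers 25.41 and keeps 120 − 25.41 = 94.59.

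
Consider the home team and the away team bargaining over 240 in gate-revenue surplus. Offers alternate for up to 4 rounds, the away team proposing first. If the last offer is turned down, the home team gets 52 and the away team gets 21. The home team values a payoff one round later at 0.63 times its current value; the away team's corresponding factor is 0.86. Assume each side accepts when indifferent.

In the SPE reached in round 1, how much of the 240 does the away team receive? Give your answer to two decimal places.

144.08

Solve by backward induction from round 4.
Round 4 (the home team proposes): the away team gets 21 if talks fail, so the home team offers 21 and keeps 219.
Round 3 (the away team proposes): the home team can get 219 next round, worth 0.63 × 219 = 137.97 now. The away team offers 137.97 and keeps 240 − 137.97 = 102.03.
Round 2 (the home team proposes): the away team can get 102.03 next round, worth 0.86 × 102.03 = 87.7458 now. The home team offers 87.7458 and keeps 240 − 87.7458 = 152.2542.
Round 1 (the away team proposes): the home team can get 152.2542 next round, worth 0.63 × 152.2542 = 95.920146 now. The away team offers 95.920146 and keeps 240 − 95.920146 = 144.079854.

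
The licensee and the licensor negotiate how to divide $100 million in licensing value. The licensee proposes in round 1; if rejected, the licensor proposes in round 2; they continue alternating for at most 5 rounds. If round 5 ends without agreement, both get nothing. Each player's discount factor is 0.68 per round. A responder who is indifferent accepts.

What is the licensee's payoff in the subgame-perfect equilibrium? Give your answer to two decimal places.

Round 5 (the licensee proposes): the licensor will accept anything ≥ 0, so the licensee offers 0 and keeps 100.
Round 4 (the licensor proposes): the licensee can get 100 next round, worth 0.68 × 100 = 68 now. The licensor offers 68 and keeps 100 − 68 = 32.
Round 3 (the licensee proposes): the licensor can get 32 next round, worth 0.68 × 32 = 21.76 now; the licensee offers that and keeps 78.24.
Round 2 (the licensor proposes): the licensee can get 78.24 next round, worth 0.68 × 78.24 = 53.2032 now, so the licensor offers 53.2032, keeping 46.7968.
Round 1 (the licensee proposes): the licensor can get 46.7968 next round, worth 0.68 × 46.7968 = 31.821824 now, so the licensee offers 31.821824, keeping 68.178176.

68.18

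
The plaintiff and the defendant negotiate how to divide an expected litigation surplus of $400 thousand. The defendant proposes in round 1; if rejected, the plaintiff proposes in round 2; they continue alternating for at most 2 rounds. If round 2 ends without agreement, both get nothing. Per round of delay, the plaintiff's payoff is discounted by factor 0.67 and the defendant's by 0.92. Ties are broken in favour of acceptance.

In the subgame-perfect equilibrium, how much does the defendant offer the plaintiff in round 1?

268

Round 2 (the plaintiff proposes): rejection yields 0 for the defendant; the plaintiff offers 0 and keeps 400.
Round 1 (the defendant proposes): the plaintiff can get 400 next round, worth 0.67 × 400 = 268 now, so the defendant offers 268, keeping 132.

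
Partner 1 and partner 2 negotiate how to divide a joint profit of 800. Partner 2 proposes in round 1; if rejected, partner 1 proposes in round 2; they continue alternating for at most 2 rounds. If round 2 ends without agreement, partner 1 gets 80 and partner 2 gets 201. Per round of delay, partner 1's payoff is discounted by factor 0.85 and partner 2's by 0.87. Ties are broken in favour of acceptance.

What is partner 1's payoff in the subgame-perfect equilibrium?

509.15

Round 2 (partner 1 proposes): partner 2 gets 201 if talks fail, so partner 1 offers 201 and keeps 599.
Round 1 (partner 2 proposes): partner 1 can get 599 next round, worth 0.85 × 599 = 509.15 now, so partner 2 offers 509.15, keeping 290.85.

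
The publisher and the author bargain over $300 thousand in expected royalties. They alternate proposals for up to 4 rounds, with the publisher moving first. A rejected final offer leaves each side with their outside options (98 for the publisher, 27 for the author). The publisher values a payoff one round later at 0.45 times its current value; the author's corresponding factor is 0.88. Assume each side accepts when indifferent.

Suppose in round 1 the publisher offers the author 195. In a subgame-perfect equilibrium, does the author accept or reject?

Reject

Round 4 (the author proposes): the publisher gets 98 if talks fail, so the author offers 98 and keeps 202.
Round 3 (the publisher proposes): the author can get 202 next round, worth 0.88 × 202 = 177.76 now, so the publisher offers 177.76, keeping 122.24.
Round 2 (the author proposes): the publisher can get 122.24 next round, worth 0.45 × 122.24 = 55.008 now. The author offers 55.008 and keeps 300 − 55.008 = 244.992.
So by rejecting in round 1, the author gets 244.992 next round, worth 0.88 × 244.992 = 215.59296 now.
Offer 195 < 215.59296, so the author rejects.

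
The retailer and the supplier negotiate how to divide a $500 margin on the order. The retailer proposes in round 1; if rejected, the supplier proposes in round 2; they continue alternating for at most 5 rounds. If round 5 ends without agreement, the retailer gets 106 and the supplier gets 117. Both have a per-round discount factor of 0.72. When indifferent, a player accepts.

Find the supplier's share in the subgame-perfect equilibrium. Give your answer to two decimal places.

184.50

Round 5 (the retailer proposes): the supplier gets 117 if talks fail, so the retailer offers 117 and keeps 383.
Round 4 (the supplier proposes): the retailer can get 383 next round, worth 0.72 × 383 = 275.76 now, so the supplier offers 275.76, keeping 224.24.
Round 3 (the retailer proposes): the supplier can get 224.24 next round, worth 0.72 × 224.24 = 161.4528 now; the retailer offers that and keeps 338.5472.
Round 2 (the supplier proposes): the retailer can get 338.5472 next round, worth 0.72 × 338.5472 = 243.753984 now. The supplier offers 243.753984 and keeps 500 − 243.753984 = 256.246016.
Round 1 (the retailer proposes): the supplier can get 256.246016 next round, worth 0.72 × 256.246016 = 184.49713152 now. The retailer offers 184.49713152 and keeps 500 − 184.49713152 = 315.50286848.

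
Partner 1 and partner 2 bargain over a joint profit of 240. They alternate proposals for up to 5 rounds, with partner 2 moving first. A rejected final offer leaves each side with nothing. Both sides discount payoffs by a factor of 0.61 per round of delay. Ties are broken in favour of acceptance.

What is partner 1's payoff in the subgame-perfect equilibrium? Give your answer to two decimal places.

78.34

Round 5 (partner 2 proposes): partner 1 will accept anything ≥ 0, so partner 2 offers 0 and keeps 240.
Round 4 (partner 1 proposes): partner 2 can get 240 next round, worth 0.61 × 240 = 146.4 now; partner 1 offers that and keeps 93.6.
Round 3 (partner 2 proposes): partner 1 can get 93.6 next round, worth 0.61 × 93.6 = 57.096 now, so partner 2 offers 57.096, keeping 182.904.
Round 2 (partner 1 proposes): partner 2 can get 182.904 next round, worth 0.61 × 182.904 = 111.57144 now, so partner 1 offers 111.57144, keeping 128.42856.
Round 1 (partner 2 proposes): partner 1 can get 128.42856 next round, worth 0.61 × 128.42856 = 78.3414216 now, so partner 2 offers 78.3414216, keeping 161.6585784.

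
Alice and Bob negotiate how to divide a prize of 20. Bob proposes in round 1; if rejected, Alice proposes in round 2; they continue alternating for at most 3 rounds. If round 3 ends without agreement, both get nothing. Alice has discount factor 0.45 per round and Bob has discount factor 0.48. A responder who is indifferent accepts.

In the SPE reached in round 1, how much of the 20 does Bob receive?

15.32

Round 3 (Bob proposes): rejection yields 0 for Alice; Bob offers 0 and keeps 20.
Round 2 (Alice proposes): Bob can get 20 next round, worth 0.48 × 20 = 9.6 now; Alice offers that and keeps 10.4.
Round 1 (Bob proposes): Alice can get 10.4 next round, worth 0.45 × 10.4 = 4.68 now; Bob offers that and keeps 15.32.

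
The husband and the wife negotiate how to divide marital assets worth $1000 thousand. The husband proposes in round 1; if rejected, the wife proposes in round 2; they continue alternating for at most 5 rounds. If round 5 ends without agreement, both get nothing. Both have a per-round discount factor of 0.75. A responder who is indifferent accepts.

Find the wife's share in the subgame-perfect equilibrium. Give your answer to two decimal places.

Round 5 (the husband proposes): the wife will accept anything ≥ 0, so the husband offers 0 and keeps 1000.
Round 4 (the wife proposes): the husband can get 1000 next round, worth 0.75 × 1000 = 750 now. The wife offers 750 and keeps 1000 − 750 = 250.
Round 3 (the husband proposes): the wife can get 250 next round, worth 0.75 × 250 = 187.5 now; the husband offers that and keeps 812.5.
Round 2 (the wife proposes): the husband can get 812.5 next round, worth 0.75 × 812.5 = 609.375 now, so the wife offers 609.375, keeping 390.625.
Round 1 (the husband proposes): the wife can get 390.625 next round, worth 0.75 × 390.625 = 292.96875 now. The husband offers 292.96875 and keeps 1000 − 292.96875 = 707.03125.

292.97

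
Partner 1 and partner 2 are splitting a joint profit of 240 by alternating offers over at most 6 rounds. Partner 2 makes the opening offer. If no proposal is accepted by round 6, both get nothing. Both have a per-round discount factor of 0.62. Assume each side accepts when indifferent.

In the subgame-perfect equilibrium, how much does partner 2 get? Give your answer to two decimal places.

139.73

Round 6 (partner 1 proposes): partner 2 will accept anything ≥ 0, so partner 1 offers 0 and keeps 240.
Round 5 (partner 2 proposes): partner 1 can get 240 next round, worth 0.62 × 240 = 148.8 now, so partner 2 offers 148.8, keeping 91.2.
Round 4 (partner 1 proposes): partner 2 can get 91.2 next round, worth 0.62 × 91.2 = 56.544 now. Partner 1 offers 56.544 and keeps 240 − 56.544 = 183.456.
Round 3 (partner 2 proposes): partner 1 can get 183.456 next round, worth 0.62 × 183.456 = 113.74272 now. Partner 2 offers 113.74272 and keeps 240 − 113.74272 = 126.25728.
Round 2 (partner 1 proposes): partner 2 can get 126.25728 next round, worth 0.62 × 126.25728 = 78.2795136 now, so partner 1 offers 78.2795136, keeping 161.7204864.
Round 1 (partner 2 proposes): partner 1 can get 161.7204864 next round, worth 0.62 × 161.7204864 = 100.266701568 now, so partner 2 offers 100.266701568, keeping 139.733298432.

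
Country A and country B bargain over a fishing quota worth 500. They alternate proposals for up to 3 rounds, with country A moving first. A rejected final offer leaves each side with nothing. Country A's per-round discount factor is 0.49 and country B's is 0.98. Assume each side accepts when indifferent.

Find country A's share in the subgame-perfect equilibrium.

250.1

Round 3 (country A proposes): rejection yields 0 for country B; country A offers 0 and keeps 500.
Round 2 (country B proposes): country A can get 500 next round, worth 0.49 × 500 = 245 now. Country B offers 245 and keeps 500 − 245 = 255.
Round 1 (country A proposes): country B can get 255 next round, worth 0.98 × 255 = 249.9 now, so country A offers 249.9, keeping 250.1.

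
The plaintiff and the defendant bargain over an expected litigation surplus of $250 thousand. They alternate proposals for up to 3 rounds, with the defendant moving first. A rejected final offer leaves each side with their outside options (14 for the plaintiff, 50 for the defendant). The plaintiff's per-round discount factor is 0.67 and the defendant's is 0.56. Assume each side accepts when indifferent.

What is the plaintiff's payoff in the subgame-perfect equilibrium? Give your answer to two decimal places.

78.95

Round 3 (the defendant proposes): the plaintiff gets 14 if talks fail, so the defendant offers 14 and keeps 236.
Round 2 (the plaintiff proposes): the defendant can get 236 next round, worth 0.56 × 236 = 132.16 now. The plaintiff offers 132.16 and keeps 250 − 132.16 = 117.84.
Round 1 (the defendant proposes): the plaintiff can get 117.84 next round, worth 0.67 × 117.84 = 78.9528 now, so the defendant offers 78.9528, keeping 171.0472.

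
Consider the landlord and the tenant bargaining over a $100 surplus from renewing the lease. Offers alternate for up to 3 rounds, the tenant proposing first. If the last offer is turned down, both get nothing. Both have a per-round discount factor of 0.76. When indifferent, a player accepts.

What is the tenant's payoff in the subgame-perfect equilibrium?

Round 3 (the tenant proposes): the landlord will accept anything ≥ 0, so the tenant offers 0 and keeps 100.
Round 2 (the landlord proposes): the tenant can get 100 next round, worth 0.76 × 100 = 76 now. The landlord offers 76 and keeps 100 − 76 = 24.
Round 1 (the tenant proposes): the landlord can get 24 next round, worth 0.76 × 24 = 18.24 now; the tenant offers that and keeps 81.76.

81.76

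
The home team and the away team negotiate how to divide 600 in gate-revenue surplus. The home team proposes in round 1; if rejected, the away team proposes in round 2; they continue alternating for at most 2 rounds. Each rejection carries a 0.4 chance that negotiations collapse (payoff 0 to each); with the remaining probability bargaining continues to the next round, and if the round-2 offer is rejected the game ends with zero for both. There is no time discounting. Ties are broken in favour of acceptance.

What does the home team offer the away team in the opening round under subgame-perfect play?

360

Round 2 (the away team proposes): the home team will accept anything ≥ 0, so the away team offers 0 and keeps 600.
Round 1 (the home team proposes): rejecting gives the away team an expected 0.6 × 600 = 360. The home team offers 360 and keeps 600 − 360 = 240.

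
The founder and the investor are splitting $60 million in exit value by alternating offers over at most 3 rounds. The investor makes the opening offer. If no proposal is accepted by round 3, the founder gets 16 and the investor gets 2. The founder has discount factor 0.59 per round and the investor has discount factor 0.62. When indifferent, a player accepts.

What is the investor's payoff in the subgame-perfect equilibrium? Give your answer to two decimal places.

40.70

Round 3 (the investor proposes): the founder gets 16 if talks fail, so the investor offers 16 and keeps 44.
Round 2 (the founder proposes): the investor can get 44 next round, worth 0.62 × 44 = 27.28 now; the founder offers that and keeps 32.72.
Round 1 (the investor proposes): the founder can get 32.72 next round, worth 0.59 × 32.72 = 19.3048 now, so the investor offers 19.3048, keeping 40.6952.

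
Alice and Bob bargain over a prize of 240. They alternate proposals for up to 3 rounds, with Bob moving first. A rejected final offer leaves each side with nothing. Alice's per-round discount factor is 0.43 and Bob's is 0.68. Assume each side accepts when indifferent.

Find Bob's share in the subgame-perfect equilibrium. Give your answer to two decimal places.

206.98

By backward induction:
Round 3 (Bob proposes): Alice will accept anything ≥ 0, so Bob offers 0 and keeps 240.
Round 2 (Alice proposes): Bob can get 240 next round, worth 0.68 × 240 = 163.2 now, so Alice offers 163.2, keeping 76.8.
Round 1 (Bob proposes): Alice can get 76.8 next round, worth 0.43 × 76.8 = 33.024 now. Bob offers 33.024 and keeps 240 − 33.024 = 206.976.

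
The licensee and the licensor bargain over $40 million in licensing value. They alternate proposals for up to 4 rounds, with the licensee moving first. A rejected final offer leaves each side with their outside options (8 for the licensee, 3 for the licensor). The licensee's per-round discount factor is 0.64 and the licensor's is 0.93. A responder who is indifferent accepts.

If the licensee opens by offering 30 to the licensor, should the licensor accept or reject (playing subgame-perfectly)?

Reject

Work out the licensor's continuation value if the offer is rejected.
Round 4 (the licensor proposes): the licensee gets 8 if talks fail, so the licensor offers 8 and keeps 32.
Round 3 (the licensee proposes): the licensor can get 32 next round, worth 0.93 × 32 = 29.76 now, so the licensee offers 29.76, keeping 10.24.
Round 2 (the licensor proposes): the licensee can get 10.24 next round, worth 0.64 × 10.24 = 6.5536 now, so the licensor offers 6.5536, keeping 33.4464.
So by rejecting in round 1, the licensor gets 33.4464 next round, worth 0.93 × 33.4464 = 31.105152 now.
Offer 30 < 31.105152, so the licensor rejects.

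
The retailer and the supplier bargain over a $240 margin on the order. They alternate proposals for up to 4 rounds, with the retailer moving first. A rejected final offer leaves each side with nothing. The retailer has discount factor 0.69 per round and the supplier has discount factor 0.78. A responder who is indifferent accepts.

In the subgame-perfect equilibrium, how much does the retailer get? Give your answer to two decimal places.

Round 4 (the supplier proposes): rejection yields 0 for the retailer; the supplier offers 0 and keeps 240.
Round 3 (the retailer proposes): the supplier can get 240 next round, worth 0.78 × 240 = 187.2 now. The retailer offers 187.2 and keeps 240 − 187.2 = 52.8.
Round 2 (the supplier proposes): the retailer can get 52.8 next round, worth 0.69 × 52.8 = 36.432 now, so the supplier offers 36.432, keeping 203.568.
Round 1 (the retailer proposes): the supplier can get 203.568 next round, worth 0.78 × 203.568 = 158.78304 now. The retailer offers 158.78304 and keeps 240 − 158.78304 = 81.21696.

81.22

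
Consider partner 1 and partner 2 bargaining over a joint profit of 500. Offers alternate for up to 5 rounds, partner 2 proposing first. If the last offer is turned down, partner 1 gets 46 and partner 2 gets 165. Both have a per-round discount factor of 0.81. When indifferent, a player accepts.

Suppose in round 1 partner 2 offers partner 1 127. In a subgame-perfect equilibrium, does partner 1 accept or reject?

Reject

Round 5 (partner 2 proposes): partner 1 gets 46 if talks fail, so partner 2 offers 46 and keeps 454.
Round 4 (partner 1 proposes): partner 2 can get 454 next round, worth 0.81 × 454 = 367.74 now, so partner 1 offers 367.74, keeping 132.26.
Round 3 (partner 2 proposes): partner 1 can get 132.26 next round, worth 0.81 × 132.26 = 107.1306 now, so partner 2 offers 107.1306, keeping 392.8694.
Round 2 (partner 1 proposes): partner 2 can get 392.8694 next round, worth 0.81 × 392.8694 = 318.224214 now. Partner 1 offers 318.224214 and keeps 500 − 318.224214 = 181.775786.
So by rejecting in round 1, partner 1 gets 181.775786 next round, worth 0.81 × 181.775786 = 147.23838666 now.
Offer 127 < 147.23838666, so partner 1 rejects.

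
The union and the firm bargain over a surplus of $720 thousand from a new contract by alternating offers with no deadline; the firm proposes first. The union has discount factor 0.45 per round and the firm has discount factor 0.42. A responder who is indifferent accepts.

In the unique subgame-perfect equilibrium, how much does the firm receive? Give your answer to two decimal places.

488.29

In a stationary SPE each proposer offers the other exactly their discounted continuation value.
If the firm keeps x when proposing and the union keeps y when proposing, then x = 720 − 0.45y and y = 720 − 0.42x.
Solving: x = 720(1 − 0.45) / (1 − 0.42·0.45) = 396 / 0.811 ≈ 488.2861.
The union gets 720 − 488.2861 ≈ 231.7139.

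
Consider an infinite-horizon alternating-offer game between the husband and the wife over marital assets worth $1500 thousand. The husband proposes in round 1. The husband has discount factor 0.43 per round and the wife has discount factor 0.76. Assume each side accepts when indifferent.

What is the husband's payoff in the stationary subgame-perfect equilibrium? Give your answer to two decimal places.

534.76

When the husband proposes, the wife accepts any offer worth at least 0.76 times what the wife would get by proposing next round; and vice versa.
This gives x = 1500 − 0.76y and y = 1500 − 0.43x, where x and y are each side's share when it proposes.
Hence (1 − 0.76·0.43)x = 1500(1 − 0.76), i.e. 0.6732·x = 360.
x ≈ 534.7594; the wife's share is 1500 − x ≈ 965.2406.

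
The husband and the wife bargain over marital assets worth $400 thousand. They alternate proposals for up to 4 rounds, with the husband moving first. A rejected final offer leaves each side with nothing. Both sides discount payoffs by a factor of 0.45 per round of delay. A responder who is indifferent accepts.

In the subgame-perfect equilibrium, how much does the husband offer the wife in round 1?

Round 4 (the wife proposes): the husband will accept anything ≥ 0, so the wife offers 0 and keeps 400.
Round 3 (the husband proposes): the wife can get 400 next round, worth 0.45 × 400 = 180 now, so the husband offers 180, keeping 220.
Round 2 (the wife proposes): the husband can get 220 next round, worth 0.45 × 220 = 99 now; the wife offers that and keeps 301.
Round 1 (the husband proposes): the wife can get 301 next round, worth 0.45 × 301 = 135.45 now. The husband offers 135.45 and keeps 400 − 135.45 = 264.55.

135.45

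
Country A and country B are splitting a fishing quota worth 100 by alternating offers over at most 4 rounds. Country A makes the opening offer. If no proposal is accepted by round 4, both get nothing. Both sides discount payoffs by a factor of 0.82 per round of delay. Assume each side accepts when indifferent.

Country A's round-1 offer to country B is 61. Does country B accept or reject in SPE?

Work out country B's continuation value if the offer is rejected.
Round 4 (country B proposes): country A will accept anything ≥ 0, so country B offers 0 and keeps 100.
Round 3 (country A proposes): country B can get 100 next round, worth 0.82 × 100 = 82 now, so country A offers 82, keeping 18.
Round 2 (country B proposes): country A can get 18 next round, worth 0.82 × 18 = 14.76 now, so country B offers 14.76, keeping 85.24.
So by rejecting in round 1, country B gets 85.24 next round, worth 0.82 × 85.24 = 69.8968 now.
Offer 61 < 69.8968, so country B rejects.

Reject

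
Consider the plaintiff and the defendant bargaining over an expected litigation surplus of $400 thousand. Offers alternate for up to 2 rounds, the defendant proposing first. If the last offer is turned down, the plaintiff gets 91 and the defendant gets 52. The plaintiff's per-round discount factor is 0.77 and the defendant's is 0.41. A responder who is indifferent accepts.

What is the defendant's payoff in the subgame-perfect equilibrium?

132.04

Round 2 (the plaintiff proposes): the defendant gets 52 if talks fail, so the plaintiff offers 52 and keeps 348.
Round 1 (the defendant proposes): the plaintiff can get 348 next round, worth 0.77 × 348 = 267.96 now; the defendant offers that and keeps 132.04.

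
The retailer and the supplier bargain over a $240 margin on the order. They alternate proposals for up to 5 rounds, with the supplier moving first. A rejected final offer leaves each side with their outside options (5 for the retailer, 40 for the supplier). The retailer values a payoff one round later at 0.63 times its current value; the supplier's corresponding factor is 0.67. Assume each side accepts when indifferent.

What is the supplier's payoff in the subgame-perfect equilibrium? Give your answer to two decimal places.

168.15

Round 5 (the supplier proposes): the retailer gets 5 if talks fail, so the supplier offers 5 and keeps 235.
Round 4 (the retailer proposes): the supplier can get 235 next round, worth 0.67 × 235 = 157.45 now; the retailer offers that and keeps 82.55.
Round 3 (the supplier proposes): the retailer can get 82.55 next round, worth 0.63 × 82.55 = 52.0065 now. The supplier offers 52.0065 and keeps 240 − 52.0065 = 187.9935.
Round 2 (the retailer proposes): the supplier can get 187.9935 next round, worth 0.67 × 187.9935 = 125.955645 now, so the retailer offers 125.955645, keeping 114.044355.
Round 1 (the supplier proposes): the retailer can get 114.044355 next round, worth 0.63 × 114.044355 = 71.84794365 now; the supplier offers that and keeps 168.15205635.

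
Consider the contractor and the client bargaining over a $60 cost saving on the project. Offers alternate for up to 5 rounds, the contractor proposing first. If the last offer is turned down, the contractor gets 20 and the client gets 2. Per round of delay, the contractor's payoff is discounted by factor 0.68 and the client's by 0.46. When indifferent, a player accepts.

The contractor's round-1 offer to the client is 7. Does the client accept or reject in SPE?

Round 5 (the contractor proposes): the client gets 2 if talks fail, so the contractor offers 2 and keeps 58.
Round 4 (the client proposes): the contractor can get 58 next round, worth 0.68 × 58 = 39.44 now. The client offers 39.44 and keeps 60 − 39.44 = 20.56.
Round 3 (the contractor proposes): the client can get 20.56 next round, worth 0.46 × 20.56 = 9.4576 now. The contractor offers 9.4576 and keeps 60 − 9.4576 = 50.5424.
Round 2 (the client proposes): the contractor can get 50.5424 next round, worth 0.68 × 50.5424 = 34.368832 now, so the client offers 34.368832, keeping 25.631168.
So by rejecting in round 1, the client gets 25.631168 next round, worth 0.46 × 25.631168 = 11.79033728 now.
Offer 7 < 11.79033728, so the client rejects.

Reject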